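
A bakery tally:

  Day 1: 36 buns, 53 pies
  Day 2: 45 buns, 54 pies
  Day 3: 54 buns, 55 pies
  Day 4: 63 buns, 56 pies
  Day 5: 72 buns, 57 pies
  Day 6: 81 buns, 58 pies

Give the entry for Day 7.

90 buns, 59 pies

Buns — +9 each step: 36, 45, 54, 63, 72, 81 → 90.
Pies — +1 each step: 53, 54, 55, 56, 57, 58 → 59.
So the next line is 90 buns, 59 pies.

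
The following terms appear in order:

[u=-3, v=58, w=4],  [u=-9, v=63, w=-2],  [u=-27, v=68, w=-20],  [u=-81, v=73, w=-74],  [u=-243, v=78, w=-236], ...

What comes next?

[u=-729, v=83, w=-722]

U: ×3 each step, so -3, -9, -27, -81, -243 → -729.
V: +5 each step, so 58, 63, 68, 73, 78 → 83.
W: always 7 more than the u; 4, -2, -20, -74, -236 → -722.
So the next term is [u=-729, v=83, w=-722].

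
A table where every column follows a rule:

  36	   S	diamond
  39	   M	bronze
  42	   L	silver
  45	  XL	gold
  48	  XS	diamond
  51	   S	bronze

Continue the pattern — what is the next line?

For the first component, +3 each step: 36, 39, 42, 45, 48, 51 → 54.
Size: repeats S → M → L → XL → XS, so S, M, L, XL, XS, S → M.
Rank goes diamond, bronze, silver, gold, diamond, bronze → silver (repeats diamond → bronze → silver → gold).
So the next line is 54  M  silver.

54  M  silver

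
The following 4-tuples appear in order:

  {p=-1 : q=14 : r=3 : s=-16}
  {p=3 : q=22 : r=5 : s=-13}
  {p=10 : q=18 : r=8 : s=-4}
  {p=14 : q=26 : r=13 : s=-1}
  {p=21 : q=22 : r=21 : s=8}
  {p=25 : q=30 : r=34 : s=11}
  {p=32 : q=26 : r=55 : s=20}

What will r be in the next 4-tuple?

For the r, each term is the sum of the two before it: 3, 5, 8, 13, 21, 34, 55 → 89.

89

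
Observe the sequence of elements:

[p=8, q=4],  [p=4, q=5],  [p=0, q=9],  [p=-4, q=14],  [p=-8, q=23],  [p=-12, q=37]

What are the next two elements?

P: 8, 4, 0, -4, -8, -12 → -16 → -20 (−4 each step).
Q — each term is the sum of the two before it: 4, 5, 9, 14, 23, 37 → 60 → 97.
Putting the parts together: [p=-16, q=60] and then [p=-20, q=97].

[p=-16, q=60], [p=-20, q=97]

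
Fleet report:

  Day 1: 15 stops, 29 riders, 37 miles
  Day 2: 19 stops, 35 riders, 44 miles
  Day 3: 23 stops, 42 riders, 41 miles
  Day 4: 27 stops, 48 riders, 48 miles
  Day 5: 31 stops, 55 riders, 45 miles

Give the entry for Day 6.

Stops: 15, 19, 23, 27, 31 → 35 (+4 each step).
Riders — alternating steps +6, +7, +6, +7, …: 29, 35, 42, 48, 55 → 61.
For the miles, alternating steps +7, −3, +7, −3, …: 37, 44, 41, 48, 45 → 52.
Putting it together: 35 stops, 61 riders, 52 miles.

35 stops, 61 riders, 52 miles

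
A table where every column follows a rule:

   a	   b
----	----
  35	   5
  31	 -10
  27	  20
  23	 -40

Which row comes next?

Column a goes 35, 31, 27, 23 → 19 (−4 each step).
Column b: ×(-2) each step, so 5, -10, 20, -40 → 80.
Putting it together: 19  80.

19  80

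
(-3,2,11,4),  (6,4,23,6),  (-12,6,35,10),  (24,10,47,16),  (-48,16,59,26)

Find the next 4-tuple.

For the first component, ×(-2) each step: -3, 6, -12, 24, -48 → 96.
Second component — each term is the sum of the two before it: 2, 4, 6, 10, 16 → 26.
Third component — +12 each step: 11, 23, 35, 47, 59 → 71.
Fourth component: 4, 6, 10, 16, 26 → 42 (each term is the sum of the two before it).
So the next 4-tuple is (96,26,71,42).

(96,26,71,42)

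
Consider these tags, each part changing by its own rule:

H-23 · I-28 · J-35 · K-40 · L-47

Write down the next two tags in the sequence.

M-52 then N-59

Letter goes H, I, J, K, L → M → N (letters move forward 1 place in the alphabet).
Second component goes 23, 28, 35, 40, 47 → 52 → 59 (alternating steps +5, +7, +5, +7, …).
Putting the parts together: M-52 and then N-59.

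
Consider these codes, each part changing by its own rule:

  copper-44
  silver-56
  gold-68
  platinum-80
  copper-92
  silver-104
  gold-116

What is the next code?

platinum-128

For the metal, repeats copper → silver → gold → platinum: copper, silver, gold, platinum, copper, silver, gold → platinum.
Second component goes 44, 56, 68, 80, 92, 104, 116 → 128 (+12 each step).
Combining the parts gives platinum-128.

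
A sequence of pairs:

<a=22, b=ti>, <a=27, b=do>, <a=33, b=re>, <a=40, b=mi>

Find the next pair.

A: differences are 5, 6, 7, … (increasing by 1 each time), so 22, 27, 33, 40 → 48.
B: runs through the solfège scale do→ti, so ti, do, re, mi → fa.
So the next pair is <a=48, b=fa>.

<a=48, b=fa>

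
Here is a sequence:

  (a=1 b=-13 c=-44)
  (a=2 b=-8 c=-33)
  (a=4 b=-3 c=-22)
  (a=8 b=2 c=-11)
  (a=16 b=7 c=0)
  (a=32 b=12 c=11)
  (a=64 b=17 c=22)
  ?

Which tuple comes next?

(a=128 b=22 c=33)

For the a, ×2 each step: 1, 2, 4, 8, 16, 32, 64 → 128.
For the b, +5 each step: -13, -8, -3, 2, 7, 12, 17 → 22.
C: -44, -33, -22, -11, 0, 11, 22 → 33 (+11 each step).
Combining the parts gives (a=128 b=22 c=33).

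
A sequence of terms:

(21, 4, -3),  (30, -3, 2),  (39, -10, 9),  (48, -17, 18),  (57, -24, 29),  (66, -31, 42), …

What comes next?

First entry: +9 each step; 21, 30, 39, 48, 57, 66 → 75.
For the second entry, −7 each step: 4, -3, -10, -17, -24, -31 → -38.
Third entry goes -3, 2, 9, 18, 29, 42 → 57 (differences are 5, 7, 9, … (increasing by 2 each time)).
Combining the parts gives (75, -38, 57).

(75, -38, 57)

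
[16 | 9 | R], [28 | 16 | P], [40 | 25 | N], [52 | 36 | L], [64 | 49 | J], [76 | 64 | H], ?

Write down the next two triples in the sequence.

First entry goes 16, 28, 40, 52, 64, 76 → 88 → 100 (+12 each step).
Second entry goes 9, 16, 25, 36, 49, 64 → 81 → 100 (perfect squares: 3², 4², 5², …).
For the letter, letters move back 2 places in the alphabet: R, P, N, L, J, H → F → D.
So the next two triples are [88 | 81 | F] and [100 | 100 | D].

[88 | 81 | F], [100 | 100 | D]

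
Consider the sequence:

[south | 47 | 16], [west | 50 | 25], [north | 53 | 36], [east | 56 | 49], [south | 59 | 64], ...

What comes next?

Direction: repeats south → west → north → east; south, west, north, east, south → west.
For the second component, +3 each step: 47, 50, 53, 56, 59 → 62.
Third component — perfect squares: 4², 5², 6², …: 16, 25, 36, 49, 64 → 81.
Putting it together: [west | 62 | 81].

[west | 62 | 81]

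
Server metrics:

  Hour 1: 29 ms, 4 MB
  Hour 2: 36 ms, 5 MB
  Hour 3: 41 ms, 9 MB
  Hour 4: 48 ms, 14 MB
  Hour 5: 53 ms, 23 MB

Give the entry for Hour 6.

60 ms, 37 MB

Ms: alternating steps +7, +5, +7, +5, …; 29, 36, 41, 48, 53 → 60.
MB: 4, 5, 9, 14, 23 → 37 (each term is the sum of the two before it).
Putting it together: 60 ms, 37 MB.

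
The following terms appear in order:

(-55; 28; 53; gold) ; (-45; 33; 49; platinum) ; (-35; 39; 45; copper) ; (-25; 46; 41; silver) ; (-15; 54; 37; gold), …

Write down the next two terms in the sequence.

(-5; 63; 33; platinum), (5; 73; 29; copper)

First coordinate: +10 each step, so -55, -45, -35, -25, -15 → -5 → 5.
For the second coordinate, differences are 5, 6, 7, … (increasing by 1 each time): 28, 33, 39, 46, 54 → 63 → 73.
Third coordinate — −4 each step: 53, 49, 45, 41, 37 → 33 → 29.
For the metal, repeats gold → platinum → copper → silver: gold, platinum, copper, silver, gold → platinum → copper.
Putting the parts together: (-5; 63; 33; platinum) and then (5; 73; 29; copper).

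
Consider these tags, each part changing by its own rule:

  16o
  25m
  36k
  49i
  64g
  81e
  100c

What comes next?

First component — perfect squares: 4², 5², 6², …: 16, 25, 36, 49, 64, 81, 100 → 121.
For the letter, letters move back 2 places in the alphabet: o, m, k, i, g, e, c → a.
So the next tag is 121a.

121a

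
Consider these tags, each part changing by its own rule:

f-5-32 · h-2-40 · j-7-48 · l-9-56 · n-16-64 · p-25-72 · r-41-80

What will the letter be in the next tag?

t

Letter: f, h, j, l, n, p, r → t (letters move forward 2 places in the alphabet).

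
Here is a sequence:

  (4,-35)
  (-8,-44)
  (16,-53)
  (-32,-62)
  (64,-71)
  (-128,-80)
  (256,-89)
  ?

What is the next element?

(-512,-98)

First slot: ×(-2) each step, so 4, -8, 16, -32, 64, -128, 256 → -512.
Second slot: -35, -44, -53, -62, -71, -80, -89 → -98 (−9 each step).
Putting it together: (-512,-98).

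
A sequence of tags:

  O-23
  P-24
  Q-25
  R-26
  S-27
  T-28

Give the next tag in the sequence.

Letter: letters move forward 1 place in the alphabet; O, P, Q, R, S, T → U.
Second component: +1 each step, so 23, 24, 25, 26, 27, 28 → 29.
So the next tag is U-29.

U-29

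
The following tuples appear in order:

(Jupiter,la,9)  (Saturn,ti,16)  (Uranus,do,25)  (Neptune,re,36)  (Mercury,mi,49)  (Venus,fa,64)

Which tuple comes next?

Planet — runs through the planets Mercury→Neptune: Jupiter, Saturn, Uranus, Neptune, Mercury, Venus → Earth.
Note: runs through the solfège scale do→ti; la, ti, do, re, mi, fa → sol.
For the third value, perfect squares: 3², 4², 5², …: 9, 16, 25, 36, 49, 64 → 81.
Combining the parts gives (Earth,sol,81).

(Earth,sol,81)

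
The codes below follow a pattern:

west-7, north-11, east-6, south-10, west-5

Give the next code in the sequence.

north-9

Direction — repeats west → north → east → south: west, north, east, south, west → north.
Second component: 7, 11, 6, 10, 5 → 9 (alternating steps +4, −5, +4, −5, …).
Combining the parts gives north-9.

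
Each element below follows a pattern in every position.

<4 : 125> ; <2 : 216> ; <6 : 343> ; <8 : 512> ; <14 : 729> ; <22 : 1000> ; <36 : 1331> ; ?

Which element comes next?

First part: each term is the sum of the two before it, so 4, 2, 6, 8, 14, 22, 36 → 58.
Second part: perfect cubes: 5³, 6³, 7³, …; 125, 216, 343, 512, 729, 1000, 1331 → 1728.
Putting it together: <58 : 1728>.

<58 : 1728>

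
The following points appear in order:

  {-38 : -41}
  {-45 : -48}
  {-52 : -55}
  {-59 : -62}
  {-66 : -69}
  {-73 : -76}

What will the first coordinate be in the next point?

For the first coordinate, −7 each step: -38, -45, -52, -59, -66, -73 → -80.

-80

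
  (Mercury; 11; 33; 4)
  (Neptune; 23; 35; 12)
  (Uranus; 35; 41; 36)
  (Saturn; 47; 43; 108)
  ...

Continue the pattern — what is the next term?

(Jupiter; 59; 49; 324)

Planet goes Mercury, Neptune, Uranus, Saturn → Jupiter (runs backward through the planets Mercury→Neptune).
Second value: 11, 23, 35, 47 → 59 (+12 each step).
For the third value, alternating steps +2, +6, +2, +6, …: 33, 35, 41, 43 → 49.
For the fourth value, ×3 each step: 4, 12, 36, 108 → 324.
So the next term is (Jupiter; 59; 49; 324).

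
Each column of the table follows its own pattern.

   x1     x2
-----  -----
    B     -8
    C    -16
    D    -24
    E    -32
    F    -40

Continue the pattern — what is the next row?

Column x1: letters move forward 1 place in the alphabet; B, C, D, E, F → G.
Column x2: −8 each step, so -8, -16, -24, -32, -40 → -48.
Combining the parts gives G  -48.

G  -48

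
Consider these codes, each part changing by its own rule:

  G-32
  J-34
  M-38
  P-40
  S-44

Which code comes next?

V-46

Letter: G, J, M, P, S → V (letters move forward 3 places in the alphabet).
Second component goes 32, 34, 38, 40, 44 → 46 (alternating steps +2, +4, +2, +4, …).
Putting it together: V-46.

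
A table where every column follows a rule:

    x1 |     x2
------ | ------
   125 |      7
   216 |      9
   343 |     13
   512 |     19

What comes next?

For the column x1, perfect cubes: 5³, 6³, 7³, …: 125, 216, 343, 512 → 729.
Column x2 — differences are 2, 4, 6, … (increasing by 2 each time): 7, 9, 13, 19 → 27.
So the next line is 729  27.

729  27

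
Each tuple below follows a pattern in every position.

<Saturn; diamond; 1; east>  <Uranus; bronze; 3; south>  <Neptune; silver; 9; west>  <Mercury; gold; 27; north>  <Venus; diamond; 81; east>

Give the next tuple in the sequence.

Planet: runs through the planets Mercury→Neptune, so Saturn, Uranus, Neptune, Mercury, Venus → Earth.
For the rank, repeats diamond → bronze → silver → gold: diamond, bronze, silver, gold, diamond → bronze.
Third coordinate: ×3 each step; 1, 3, 9, 27, 81 → 243.
For the direction, repeats east → south → west → north: east, south, west, north, east → south.
Combining the parts gives <Earth; bronze; 243; south>.

<Earth; bronze; 243; south>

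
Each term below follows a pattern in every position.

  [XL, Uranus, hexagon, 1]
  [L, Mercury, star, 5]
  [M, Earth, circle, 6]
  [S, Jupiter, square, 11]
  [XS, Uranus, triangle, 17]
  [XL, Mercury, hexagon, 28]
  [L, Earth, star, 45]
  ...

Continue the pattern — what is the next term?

Size: XL, L, M, S, XS, XL, L → M (repeats XL → L → M → S → XS).
For the planet, repeats Uranus → Mercury → Earth → Jupiter: Uranus, Mercury, Earth, Jupiter, Uranus, Mercury, Earth → Jupiter.
Shape: repeats hexagon → star → circle → square → triangle; hexagon, star, circle, square, triangle, hexagon, star → circle.
Fourth entry: each term is the sum of the two before it, so 1, 5, 6, 11, 17, 28, 45 → 73.
So the next term is [M, Jupiter, circle, 73].

[M, Jupiter, circle, 73]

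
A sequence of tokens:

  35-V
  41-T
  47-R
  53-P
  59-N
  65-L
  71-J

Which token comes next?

First component: +6 each step; 35, 41, 47, 53, 59, 65, 71 → 77.
Letter: letters move back 2 places in the alphabet, so V, T, R, P, N, L, J → H.
So the next token is 77-H.

77-H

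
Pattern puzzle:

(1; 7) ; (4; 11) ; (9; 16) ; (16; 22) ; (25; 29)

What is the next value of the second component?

37

Second component: differences are 4, 5, 6, … (increasing by 1 each time); 7, 11, 16, 22, 29 → 37.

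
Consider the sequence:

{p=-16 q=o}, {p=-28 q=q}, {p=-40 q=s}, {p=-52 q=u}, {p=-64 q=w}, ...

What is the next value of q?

y

For the q, letters move forward 2 places in the alphabet: o, q, s, u, w → y.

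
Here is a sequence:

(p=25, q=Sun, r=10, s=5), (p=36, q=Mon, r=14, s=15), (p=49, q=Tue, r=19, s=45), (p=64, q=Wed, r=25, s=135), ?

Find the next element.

For the p, perfect squares: 5², 6², 7², …: 25, 36, 49, 64 → 81.
Q: Sun, Mon, Tue, Wed → Thu (runs through the weekdays Mon→Sun).
R: differences are 4, 5, 6, … (increasing by 1 each time), so 10, 14, 19, 25 → 32.
S: ×3 each step; 5, 15, 45, 135 → 405.
Combining the parts gives (p=81, q=Thu, r=32, s=405).

(p=81, q=Thu, r=32, s=405)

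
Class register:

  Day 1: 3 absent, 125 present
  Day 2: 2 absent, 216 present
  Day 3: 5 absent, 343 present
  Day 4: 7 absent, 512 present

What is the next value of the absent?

12

Absent goes 3, 2, 5, 7 → 12 (each term is the sum of the two before it).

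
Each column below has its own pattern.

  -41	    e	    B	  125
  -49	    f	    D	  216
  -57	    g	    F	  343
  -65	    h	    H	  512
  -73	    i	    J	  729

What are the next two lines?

-81  j  L  1000; -89  k  N  1331

For the first component, −8 each step: -41, -49, -57, -65, -73 → -81 → -89.
First letter: letters move forward 1 place in the alphabet; e, f, g, h, i → j → k.
Second letter goes B, D, F, H, J → L → N (letters move forward 2 places in the alphabet).
Fourth component goes 125, 216, 343, 512, 729 → 1000 → 1331 (perfect cubes: 5³, 6³, 7³, …).
Putting the parts together: -81  j  L  1000 and then -89  k  N  1331.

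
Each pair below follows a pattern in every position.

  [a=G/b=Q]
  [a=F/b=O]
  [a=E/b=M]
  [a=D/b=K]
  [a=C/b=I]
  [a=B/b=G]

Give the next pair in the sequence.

A: G, F, E, D, C, B → A (letters move back 1 place in the alphabet).
B: letters move back 2 places in the alphabet; Q, O, M, K, I, G → E.
So the next pair is [a=A/b=E].

[a=A/b=E]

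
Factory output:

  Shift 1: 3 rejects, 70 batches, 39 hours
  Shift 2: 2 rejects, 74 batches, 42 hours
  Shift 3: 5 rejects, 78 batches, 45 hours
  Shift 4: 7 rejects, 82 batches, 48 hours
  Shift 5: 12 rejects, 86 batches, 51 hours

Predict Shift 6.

19 rejects, 90 batches, 54 hours

Rejects: each term is the sum of the two before it; 3, 2, 5, 7, 12 → 19.
Batches goes 70, 74, 78, 82, 86 → 90 (+4 each step).
Hours: 39, 42, 45, 48, 51 → 54 (+3 each step).
Combining the parts gives 19 rejects, 90 batches, 54 hours.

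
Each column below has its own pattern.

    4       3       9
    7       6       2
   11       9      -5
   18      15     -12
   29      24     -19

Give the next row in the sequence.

For the first component, each term is the sum of the two before it: 4, 7, 11, 18, 29 → 47.
Second component: each term is the sum of the two before it; 3, 6, 9, 15, 24 → 39.
Third component goes 9, 2, -5, -12, -19 → -26 (−7 each step).
Combining the parts gives 47  39  -26.

47  39  -26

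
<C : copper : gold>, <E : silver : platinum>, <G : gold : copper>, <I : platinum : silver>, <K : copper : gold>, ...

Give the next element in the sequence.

Letter goes C, E, G, I, K → M (letters move forward 2 places in the alphabet).
First metal: repeats copper → silver → gold → platinum; copper, silver, gold, platinum, copper → silver.
Second metal: repeats gold → platinum → copper → silver, so gold, platinum, copper, silver, gold → platinum.
So the next element is <M : silver : platinum>.

<M : silver : platinum>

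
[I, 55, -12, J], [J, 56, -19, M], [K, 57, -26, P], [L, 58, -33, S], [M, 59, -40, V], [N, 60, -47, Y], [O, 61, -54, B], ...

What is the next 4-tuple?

[P, 62, -61, E]

For the first letter, letters move forward 1 place in the alphabet: I, J, K, L, M, N, O → P.
Second coordinate — +1 each step: 55, 56, 57, 58, 59, 60, 61 → 62.
Third coordinate — −7 each step: -12, -19, -26, -33, -40, -47, -54 → -61.
Second letter: J, M, P, S, V, Y, B → E (letters move forward 3 places in the alphabet, wrapping Z→A).
So the next 4-tuple is [P, 62, -61, E].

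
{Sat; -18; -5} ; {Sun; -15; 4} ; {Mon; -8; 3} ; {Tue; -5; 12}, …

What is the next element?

Day: runs through the weekdays Mon→Sun, so Sat, Sun, Mon, Tue → Wed.
Second entry: -18, -15, -8, -5 → 2 (alternating steps +3, +7, +3, +7, …).
For the third entry, alternating steps +9, −1, +9, −1, …: -5, 4, 3, 12 → 11.
Combining the parts gives {Wed; 2; 11}.

{Wed; 2; 11}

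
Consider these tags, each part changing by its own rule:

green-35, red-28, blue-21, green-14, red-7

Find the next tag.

For the colour, repeats green → red → blue: green, red, blue, green, red → blue.
Second component: −7 each step; 35, 28, 21, 14, 7 → 0.
Combining the parts gives blue-0.

blue-0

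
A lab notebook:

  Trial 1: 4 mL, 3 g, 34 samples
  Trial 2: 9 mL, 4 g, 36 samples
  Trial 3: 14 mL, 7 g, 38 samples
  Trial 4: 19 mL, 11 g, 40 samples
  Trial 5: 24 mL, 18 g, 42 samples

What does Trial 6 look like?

29 mL, 29 g, 44 samples

ML: +5 each step, so 4, 9, 14, 19, 24 → 29.
G — each term is the sum of the two before it: 3, 4, 7, 11, 18 → 29.
Samples — +2 each step: 34, 36, 38, 40, 42 → 44.
So the next record is 29 mL, 29 g, 44 samples.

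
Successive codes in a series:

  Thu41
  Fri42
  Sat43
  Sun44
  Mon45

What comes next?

For the day, runs through the weekdays Mon→Sun: Thu, Fri, Sat, Sun, Mon → Tue.
For the second component, +1 each step: 41, 42, 43, 44, 45 → 46.
So the next code is Tue46.

Tue46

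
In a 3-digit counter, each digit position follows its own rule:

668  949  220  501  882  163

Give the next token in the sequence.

First digit: +3 each step, mod 10; 6, 9, 2, 5, 8, 1 → 4.
Second digit goes 6, 4, 2, 0, 8, 6 → 4 (−2 each step, mod 10).
Third digit — +1 each step, mod 10: 8, 9, 0, 1, 2, 3 → 4.
Combining the parts gives 444.

444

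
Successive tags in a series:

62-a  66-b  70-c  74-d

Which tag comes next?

First component goes 62, 66, 70, 74 → 78 (+4 each step).
Letter: letters move forward 1 place in the alphabet, so a, b, c, d → e.
So the next tag is 78-e.

78-e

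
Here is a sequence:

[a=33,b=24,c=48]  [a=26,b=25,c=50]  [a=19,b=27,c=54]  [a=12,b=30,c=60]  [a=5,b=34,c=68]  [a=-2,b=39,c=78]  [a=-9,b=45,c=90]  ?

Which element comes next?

[a=-16,b=52,c=104]

A goes 33, 26, 19, 12, 5, -2, -9 → -16 (−7 each step).
For the b, differences are 1, 2, 3, … (increasing by 1 each time): 24, 25, 27, 30, 34, 39, 45 → 52.
C: 48, 50, 54, 60, 68, 78, 90 → 104 (always 2 × the b).
Combining the parts gives [a=-16,b=52,c=104].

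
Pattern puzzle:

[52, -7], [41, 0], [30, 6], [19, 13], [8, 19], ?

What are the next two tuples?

[-3, 26], [-14, 32]

First component: −11 each step; 52, 41, 30, 19, 8 → -3 → -14.
For the second component, alternating steps +7, +6, +7, +6, …: -7, 0, 6, 13, 19 → 26 → 32.
Putting the parts together: [-3, 26] and then [-14, 32].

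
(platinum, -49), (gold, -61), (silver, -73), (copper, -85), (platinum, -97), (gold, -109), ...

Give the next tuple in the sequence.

(silver, -121)

Metal: platinum, gold, silver, copper, platinum, gold → silver (repeats platinum → gold → silver → copper).
Second part: −12 each step, so -49, -61, -73, -85, -97, -109 → -121.
So the next tuple is (silver, -121).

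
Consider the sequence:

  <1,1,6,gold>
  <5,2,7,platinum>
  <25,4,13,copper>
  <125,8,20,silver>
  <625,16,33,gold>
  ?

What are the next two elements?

First entry: 1, 5, 25, 125, 625 → 3125 → 15625 (×5 each step).
For the second entry, ×2 each step: 1, 2, 4, 8, 16 → 32 → 64.
Third entry: each term is the sum of the two before it; 6, 7, 13, 20, 33 → 53 → 86.
Metal: gold, platinum, copper, silver, gold → platinum → copper (repeats gold → platinum → copper → silver).
Putting the parts together: <3125,32,53,platinum> and then <15625,64,86,copper>.

<3125,32,53,platinum>, <15625,64,86,copper>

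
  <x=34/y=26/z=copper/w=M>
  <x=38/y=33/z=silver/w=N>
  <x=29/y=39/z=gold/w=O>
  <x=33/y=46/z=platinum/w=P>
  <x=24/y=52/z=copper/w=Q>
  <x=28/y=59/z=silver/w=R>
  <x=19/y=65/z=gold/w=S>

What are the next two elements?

<x=23/y=72/z=platinum/w=T>, <x=14/y=78/z=copper/w=U>

X: 34, 38, 29, 33, 24, 28, 19 → 23 → 14 (alternating steps +4, −9, +4, −9, …).
Y: alternating steps +7, +6, +7, +6, …; 26, 33, 39, 46, 52, 59, 65 → 72 → 78.
Z — repeats copper → silver → gold → platinum: copper, silver, gold, platinum, copper, silver, gold → platinum → copper.
W — letters move forward 1 place in the alphabet: M, N, O, P, Q, R, S → T → U.
So the next two elements are <x=23/y=72/z=platinum/w=T> and <x=14/y=78/z=copper/w=U>.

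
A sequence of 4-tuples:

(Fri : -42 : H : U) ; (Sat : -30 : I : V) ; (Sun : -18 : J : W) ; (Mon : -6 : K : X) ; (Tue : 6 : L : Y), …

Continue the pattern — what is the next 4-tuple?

Day: Fri, Sat, Sun, Mon, Tue → Wed (runs through the weekdays Mon→Sun).
Second part: -42, -30, -18, -6, 6 → 18 (+12 each step).
First letter: H, I, J, K, L → M (letters move forward 1 place in the alphabet).
Second letter goes U, V, W, X, Y → Z (letters move forward 1 place in the alphabet).
Combining the parts gives (Wed : 18 : M : Z).

(Wed : 18 : M : Z)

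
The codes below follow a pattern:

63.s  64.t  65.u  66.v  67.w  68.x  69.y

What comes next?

First component: +1 each step, so 63, 64, 65, 66, 67, 68, 69 → 70.
Letter: letters move forward 1 place in the alphabet; s, t, u, v, w, x, y → z.
Combining the parts gives 70.z.

70.z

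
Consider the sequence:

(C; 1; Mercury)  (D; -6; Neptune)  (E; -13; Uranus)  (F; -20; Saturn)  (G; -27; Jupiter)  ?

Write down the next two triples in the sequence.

For the letter, letters move forward 1 place in the alphabet: C, D, E, F, G → H → I.
Second part: 1, -6, -13, -20, -27 → -34 → -41 (−7 each step).
Planet goes Mercury, Neptune, Uranus, Saturn, Jupiter → Mars → Earth (runs backward through the planets Mercury→Neptune).
So the next two triples are (H; -34; Mars) and (I; -41; Earth).

(H; -34; Mars), (I; -41; Earth)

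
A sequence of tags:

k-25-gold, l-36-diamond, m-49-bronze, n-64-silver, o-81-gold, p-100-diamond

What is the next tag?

q-121-bronze

Letter: letters move forward 1 place in the alphabet; k, l, m, n, o, p → q.
Second component — perfect squares: 5², 6², 7², …: 25, 36, 49, 64, 81, 100 → 121.
Rank — repeats gold → diamond → bronze → silver: gold, diamond, bronze, silver, gold, diamond → bronze.
So the next tag is q-121-bronze.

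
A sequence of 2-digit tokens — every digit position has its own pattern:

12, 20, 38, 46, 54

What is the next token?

First digit: +1 each step, mod 10; 1, 2, 3, 4, 5 → 6.
Second digit: −2 each step, mod 10, so 2, 0, 8, 6, 4 → 2.
So the next token is 62.

62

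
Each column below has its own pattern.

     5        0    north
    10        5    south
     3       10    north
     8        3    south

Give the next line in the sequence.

1  8  north

First component: 5, 10, 3, 8 → 1 (alternating steps +5, −7, +5, −7, …).
Second component: always the previous value of the first component, so 0, 5, 10, 3 → 8.
Direction: alternates north ↔ south, so north, south, north, south → north.
Putting it together: 1  8  north.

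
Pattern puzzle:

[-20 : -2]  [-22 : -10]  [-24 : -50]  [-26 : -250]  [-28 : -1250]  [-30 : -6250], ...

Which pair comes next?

First slot — −2 each step: -20, -22, -24, -26, -28, -30 → -32.
Second slot: ×5 each step, so -2, -10, -50, -250, -1250, -6250 → -31250.
Putting it together: [-32 : -31250].

[-32 : -31250]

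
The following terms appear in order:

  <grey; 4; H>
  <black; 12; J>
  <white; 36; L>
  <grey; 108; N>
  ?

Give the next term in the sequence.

Shade goes grey, black, white, grey → black (repeats grey → black → white).
For the second entry, ×3 each step: 4, 12, 36, 108 → 324.
Letter: letters move forward 2 places in the alphabet; H, J, L, N → P.
So the next term is <black; 324; P>.

<black; 324; P>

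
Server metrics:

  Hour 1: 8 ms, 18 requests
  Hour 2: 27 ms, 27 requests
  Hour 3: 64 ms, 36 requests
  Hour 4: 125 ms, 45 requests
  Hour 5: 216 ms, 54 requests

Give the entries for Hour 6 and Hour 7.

343 ms, 63 requests; 512 ms, 72 requests

Ms — perfect cubes: 2³, 3³, 4³, …: 8, 27, 64, 125, 216 → 343 → 512.
Requests: 18, 27, 36, 45, 54 → 63 → 72 (+9 each step).
So the next two rows are 343 ms, 63 requests and 512 ms, 72 requests.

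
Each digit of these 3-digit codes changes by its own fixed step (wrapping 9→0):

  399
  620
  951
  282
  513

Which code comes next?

844

First digit goes 3, 6, 9, 2, 5 → 8 (+3 each step, mod 10).
Second digit: 9, 2, 5, 8, 1 → 4 (+3 each step, mod 10).
Third digit: +1 each step, mod 10; 9, 0, 1, 2, 3 → 4.
Combining the parts gives 844.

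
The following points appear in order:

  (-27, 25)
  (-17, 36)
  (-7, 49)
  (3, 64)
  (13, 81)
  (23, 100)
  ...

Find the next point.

(33, 121)

First value: -27, -17, -7, 3, 13, 23 → 33 (+10 each step).
Second value: perfect squares: 5², 6², 7², …, so 25, 36, 49, 64, 81, 100 → 121.
Combining the parts gives (33, 121).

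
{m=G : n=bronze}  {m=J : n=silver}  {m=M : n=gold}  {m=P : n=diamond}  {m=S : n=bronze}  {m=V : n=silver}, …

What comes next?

{m=Y : n=gold}

M: G, J, M, P, S, V → Y (letters move forward 3 places in the alphabet).
N goes bronze, silver, gold, diamond, bronze, silver → gold (repeats bronze → silver → gold → diamond).
Putting it together: {m=Y : n=gold}.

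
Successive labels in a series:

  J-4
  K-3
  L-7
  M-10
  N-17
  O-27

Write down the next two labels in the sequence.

P-44 then Q-71

Letter goes J, K, L, M, N, O → P → Q (letters move forward 1 place in the alphabet).
Second component — each term is the sum of the two before it: 4, 3, 7, 10, 17, 27 → 44 → 71.
Putting the parts together: P-44 and then Q-71.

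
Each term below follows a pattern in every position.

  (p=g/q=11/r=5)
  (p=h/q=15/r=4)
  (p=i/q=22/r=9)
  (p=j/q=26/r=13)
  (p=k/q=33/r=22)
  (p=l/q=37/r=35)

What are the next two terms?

(p=m/q=44/r=57), (p=n/q=48/r=92)

For the p, letters move forward 1 place in the alphabet: g, h, i, j, k, l → m → n.
Q goes 11, 15, 22, 26, 33, 37 → 44 → 48 (alternating steps +4, +7, +4, +7, …).
R: each term is the sum of the two before it; 5, 4, 9, 13, 22, 35 → 57 → 92.
Putting the parts together: (p=m/q=44/r=57) and then (p=n/q=48/r=92).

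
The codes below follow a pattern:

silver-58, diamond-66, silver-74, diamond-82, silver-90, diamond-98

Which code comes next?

Rank — alternates silver ↔ diamond: silver, diamond, silver, diamond, silver, diamond → silver.
For the second component, +8 each step: 58, 66, 74, 82, 90, 98 → 106.
So the next code is silver-106.

silver-106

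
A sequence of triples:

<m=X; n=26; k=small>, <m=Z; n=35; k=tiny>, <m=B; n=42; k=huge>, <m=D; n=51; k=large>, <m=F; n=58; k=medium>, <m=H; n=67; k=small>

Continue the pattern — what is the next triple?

<m=J; n=74; k=tiny>

M: X, Z, B, D, F, H → J (letters move forward 2 places in the alphabet, wrapping Z→A).
N goes 26, 35, 42, 51, 58, 67 → 74 (alternating steps +9, +7, +9, +7, …).
K goes small, tiny, huge, large, medium, small → tiny (repeats small → tiny → huge → large → medium).
Combining the parts gives <m=J; n=74; k=tiny>.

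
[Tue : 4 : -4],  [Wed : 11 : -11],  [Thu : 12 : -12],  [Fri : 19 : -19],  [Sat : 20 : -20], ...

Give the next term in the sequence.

Day: runs through the weekdays Mon→Sun; Tue, Wed, Thu, Fri, Sat → Sun.
Second slot: alternating steps +7, +1, +7, +1, …, so 4, 11, 12, 19, 20 → 27.
Third slot: always the negative of the second slot, so -4, -11, -12, -19, -20 → -27.
So the next term is [Sun : 27 : -27].

[Sun : 27 : -27]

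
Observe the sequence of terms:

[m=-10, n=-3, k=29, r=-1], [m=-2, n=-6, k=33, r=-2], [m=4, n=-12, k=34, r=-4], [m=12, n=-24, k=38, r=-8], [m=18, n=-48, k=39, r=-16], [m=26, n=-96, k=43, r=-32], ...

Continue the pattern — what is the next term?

M: alternating steps +8, +6, +8, +6, …, so -10, -2, 4, 12, 18, 26 → 32.
N: ×2 each step, so -3, -6, -12, -24, -48, -96 → -192.
K goes 29, 33, 34, 38, 39, 43 → 44 (alternating steps +4, +1, +4, +1, …).
R goes -1, -2, -4, -8, -16, -32 → -64 (×2 each step).
Putting it together: [m=32, n=-192, k=44, r=-64].

[m=32, n=-192, k=44, r=-64]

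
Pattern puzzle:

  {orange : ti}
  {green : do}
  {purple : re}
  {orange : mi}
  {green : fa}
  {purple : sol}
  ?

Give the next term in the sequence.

Colour goes orange, green, purple, orange, green, purple → orange (repeats orange → green → purple).
Note — runs through the solfège scale do→ti: ti, do, re, mi, fa, sol → la.
Putting it together: {orange : la}.

{orange : la}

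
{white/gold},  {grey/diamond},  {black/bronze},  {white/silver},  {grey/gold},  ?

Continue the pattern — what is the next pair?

Shade: repeats white → grey → black; white, grey, black, white, grey → black.
Rank goes gold, diamond, bronze, silver, gold → diamond (repeats gold → diamond → bronze → silver).
Combining the parts gives {black/diamond}.

{black/diamond}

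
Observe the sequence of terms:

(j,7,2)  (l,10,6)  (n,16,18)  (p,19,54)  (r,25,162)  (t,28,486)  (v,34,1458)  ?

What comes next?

For the letter, letters move forward 2 places in the alphabet: j, l, n, p, r, t, v → x.
Second value goes 7, 10, 16, 19, 25, 28, 34 → 37 (alternating steps +3, +6, +3, +6, …).
For the third value, ×3 each step: 2, 6, 18, 54, 162, 486, 1458 → 4374.
Combining the parts gives (x,37,4374).

(x,37,4374)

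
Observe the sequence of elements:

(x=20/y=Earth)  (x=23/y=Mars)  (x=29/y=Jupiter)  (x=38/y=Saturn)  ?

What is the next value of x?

50

X: 20, 23, 29, 38 → 50 (differences are 3, 6, 9, … (increasing by 3 each time)).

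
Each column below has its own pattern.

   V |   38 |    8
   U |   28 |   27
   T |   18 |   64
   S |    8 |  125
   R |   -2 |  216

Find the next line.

Q  -12  343

Letter goes V, U, T, S, R → Q (letters move back 1 place in the alphabet).
Second component: 38, 28, 18, 8, -2 → -12 (−10 each step).
For the third component, perfect cubes: 2³, 3³, 4³, …: 8, 27, 64, 125, 216 → 343.
Putting it together: Q  -12  343.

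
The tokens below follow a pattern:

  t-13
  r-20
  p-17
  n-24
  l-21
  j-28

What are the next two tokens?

Letter goes t, r, p, n, l, j → h → f (letters move back 2 places in the alphabet).
Second component goes 13, 20, 17, 24, 21, 28 → 25 → 32 (alternating steps +7, −3, +7, −3, …).
Putting the parts together: h-25 and then f-32.

h-25, f-32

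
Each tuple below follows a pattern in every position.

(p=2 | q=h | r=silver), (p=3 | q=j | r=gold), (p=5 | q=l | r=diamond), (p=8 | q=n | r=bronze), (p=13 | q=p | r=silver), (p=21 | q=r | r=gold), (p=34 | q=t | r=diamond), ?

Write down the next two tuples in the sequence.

P: 2, 3, 5, 8, 13, 21, 34 → 55 → 89 (each term is the sum of the two before it).
Q goes h, j, l, n, p, r, t → v → x (letters move forward 2 places in the alphabet).
For the r, repeats silver → gold → diamond → bronze: silver, gold, diamond, bronze, silver, gold, diamond → bronze → silver.
Putting the parts together: (p=55 | q=v | r=bronze) and then (p=89 | q=x | r=silver).

(p=55 | q=v | r=bronze), (p=89 | q=x | r=silver)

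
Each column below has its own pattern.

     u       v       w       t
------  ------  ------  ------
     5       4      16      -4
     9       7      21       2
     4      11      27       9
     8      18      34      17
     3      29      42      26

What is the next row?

7  47  51  36

Column u: alternating steps +4, −5, +4, −5, …; 5, 9, 4, 8, 3 → 7.
For the column v, each term is the sum of the two before it: 4, 7, 11, 18, 29 → 47.
Column w: 16, 21, 27, 34, 42 → 51 (differences are 5, 6, 7, … (increasing by 1 each time)).
Column t — differences are 6, 7, 8, … (increasing by 1 each time): -4, 2, 9, 17, 26 → 36.
Combining the parts gives 7  47  51  36.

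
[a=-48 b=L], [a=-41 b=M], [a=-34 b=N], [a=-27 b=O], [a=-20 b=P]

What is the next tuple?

For the a, +7 each step: -48, -41, -34, -27, -20 → -13.
For the b, letters move forward 1 place in the alphabet: L, M, N, O, P → Q.
Putting it together: [a=-13 b=Q].

[a=-13 b=Q]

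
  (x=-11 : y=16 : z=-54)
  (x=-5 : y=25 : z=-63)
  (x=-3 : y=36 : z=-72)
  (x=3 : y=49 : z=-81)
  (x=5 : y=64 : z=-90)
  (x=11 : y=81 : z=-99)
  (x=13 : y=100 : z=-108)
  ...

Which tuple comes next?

(x=19 : y=121 : z=-117)

X: -11, -5, -3, 3, 5, 11, 13 → 19 (alternating steps +6, +2, +6, +2, …).
Y goes 16, 25, 36, 49, 64, 81, 100 → 121 (perfect squares: 4², 5², 6², …).
Z: −9 each step; -54, -63, -72, -81, -90, -99, -108 → -117.
So the next tuple is (x=19 : y=121 : z=-117).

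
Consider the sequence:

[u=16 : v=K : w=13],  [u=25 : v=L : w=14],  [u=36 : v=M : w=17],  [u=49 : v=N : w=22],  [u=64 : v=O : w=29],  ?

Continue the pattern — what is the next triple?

[u=81 : v=P : w=38]

U goes 16, 25, 36, 49, 64 → 81 (perfect squares: 4², 5², 6², …).
V — letters move forward 1 place in the alphabet: K, L, M, N, O → P.
W: differences are 1, 3, 5, … (increasing by 2 each time), so 13, 14, 17, 22, 29 → 38.
So the next triple is [u=81 : v=P : w=38].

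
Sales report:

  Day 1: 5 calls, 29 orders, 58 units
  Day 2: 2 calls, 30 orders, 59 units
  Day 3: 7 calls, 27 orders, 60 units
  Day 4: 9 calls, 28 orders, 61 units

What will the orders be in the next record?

For the orders, alternating steps +1, −3, +1, −3, …: 29, 30, 27, 28 → 25.

25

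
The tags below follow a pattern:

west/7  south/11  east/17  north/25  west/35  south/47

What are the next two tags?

east/61, north/77

Direction — repeats west → south → east → north: west, south, east, north, west, south → east → north.
Second component: 7, 11, 17, 25, 35, 47 → 61 → 77 (differences are 4, 6, 8, … (increasing by 2 each time)).
So the next two tags are east/61 and north/77.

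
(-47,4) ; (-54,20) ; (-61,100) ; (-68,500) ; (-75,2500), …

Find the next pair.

For the first component, −7 each step: -47, -54, -61, -68, -75 → -82.
For the second component, ×5 each step: 4, 20, 100, 500, 2500 → 12500.
Combining the parts gives (-82,12500).

(-82,12500)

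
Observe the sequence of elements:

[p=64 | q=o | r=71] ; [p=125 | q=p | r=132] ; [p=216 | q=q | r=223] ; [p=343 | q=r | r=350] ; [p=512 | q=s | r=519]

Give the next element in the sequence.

P: perfect cubes: 4³, 5³, 6³, …, so 64, 125, 216, 343, 512 → 729.
Q — letters move forward 1 place in the alphabet: o, p, q, r, s → t.
R: always 7 more than the p, so 71, 132, 223, 350, 519 → 736.
So the next element is [p=729 | q=t | r=736].

[p=729 | q=t | r=736]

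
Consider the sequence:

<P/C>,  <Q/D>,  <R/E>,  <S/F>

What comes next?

For the first letter, letters move forward 1 place in the alphabet: P, Q, R, S → T.
Second letter goes C, D, E, F → G (letters move forward 1 place in the alphabet).
So the next term is <T/G>.

<T/G>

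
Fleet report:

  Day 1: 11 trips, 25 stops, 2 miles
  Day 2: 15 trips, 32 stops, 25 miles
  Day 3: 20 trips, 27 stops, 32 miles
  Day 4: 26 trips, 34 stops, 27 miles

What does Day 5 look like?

33 trips, 29 stops, 34 miles

Trips goes 11, 15, 20, 26 → 33 (differences are 4, 5, 6, … (increasing by 1 each time)).
Stops — alternating steps +7, −5, +7, −5, …: 25, 32, 27, 34 → 29.
Miles: always the previous value of the stops; 2, 25, 32, 27 → 34.
Putting it together: 33 trips, 29 stops, 34 miles.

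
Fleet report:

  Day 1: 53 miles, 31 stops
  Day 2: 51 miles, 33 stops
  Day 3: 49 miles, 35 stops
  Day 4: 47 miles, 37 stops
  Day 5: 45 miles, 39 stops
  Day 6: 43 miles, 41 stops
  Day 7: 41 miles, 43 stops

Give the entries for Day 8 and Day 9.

Miles: 53, 51, 49, 47, 45, 43, 41 → 39 → 37 (−2 each step).
For the stops, together with the miles always sums to 84: 31, 33, 35, 37, 39, 41, 43 → 45 → 47.
So the next two rows are 39 miles, 45 stops and 37 miles, 47 stops.

39 miles, 45 stops; 37 miles, 47 stops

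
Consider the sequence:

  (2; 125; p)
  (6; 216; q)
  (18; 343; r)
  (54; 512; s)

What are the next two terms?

(162; 729; t), (486; 1000; u)

For the first slot, ×3 each step: 2, 6, 18, 54 → 162 → 486.
Second slot: perfect cubes: 5³, 6³, 7³, …; 125, 216, 343, 512 → 729 → 1000.
For the letter, letters move forward 1 place in the alphabet: p, q, r, s → t → u.
So the next two terms are (162; 729; t) and (486; 1000; u).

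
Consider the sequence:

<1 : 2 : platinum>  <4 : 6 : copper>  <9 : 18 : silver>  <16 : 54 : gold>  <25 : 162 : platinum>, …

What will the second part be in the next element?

First part: 1, 4, 9, 16, 25 → 36 (perfect squares: 1², 2², 3², …).
Second part: 2, 6, 18, 54, 162 → 486 (×3 each step).
Metal: platinum, copper, silver, gold, platinum → copper (repeats platinum → copper → silver → gold).

486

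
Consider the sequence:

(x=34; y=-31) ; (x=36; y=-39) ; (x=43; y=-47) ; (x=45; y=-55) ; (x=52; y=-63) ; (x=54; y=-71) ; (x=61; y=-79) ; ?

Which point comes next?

For the x, alternating steps +2, +7, +2, +7, …: 34, 36, 43, 45, 52, 54, 61 → 63.
Y: −8 each step, so -31, -39, -47, -55, -63, -71, -79 → -87.
So the next point is (x=63; y=-87).

(x=63; y=-87)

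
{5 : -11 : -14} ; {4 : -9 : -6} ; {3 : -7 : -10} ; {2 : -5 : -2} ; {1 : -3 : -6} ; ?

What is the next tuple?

First coordinate goes 5, 4, 3, 2, 1 → 0 (−1 each step).
Second coordinate goes -11, -9, -7, -5, -3 → -1 (+2 each step).
Third coordinate goes -14, -6, -10, -2, -6 → 2 (alternating steps +8, −4, +8, −4, …).
Combining the parts gives {0 : -1 : 2}.

{0 : -1 : 2}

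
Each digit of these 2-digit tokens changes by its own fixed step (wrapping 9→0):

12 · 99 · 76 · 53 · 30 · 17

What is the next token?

First digit goes 1, 9, 7, 5, 3, 1 → 9 (−2 each step, mod 10).
Second digit: −3 each step, mod 10; 2, 9, 6, 3, 0, 7 → 4.
Putting it together: 94.

94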